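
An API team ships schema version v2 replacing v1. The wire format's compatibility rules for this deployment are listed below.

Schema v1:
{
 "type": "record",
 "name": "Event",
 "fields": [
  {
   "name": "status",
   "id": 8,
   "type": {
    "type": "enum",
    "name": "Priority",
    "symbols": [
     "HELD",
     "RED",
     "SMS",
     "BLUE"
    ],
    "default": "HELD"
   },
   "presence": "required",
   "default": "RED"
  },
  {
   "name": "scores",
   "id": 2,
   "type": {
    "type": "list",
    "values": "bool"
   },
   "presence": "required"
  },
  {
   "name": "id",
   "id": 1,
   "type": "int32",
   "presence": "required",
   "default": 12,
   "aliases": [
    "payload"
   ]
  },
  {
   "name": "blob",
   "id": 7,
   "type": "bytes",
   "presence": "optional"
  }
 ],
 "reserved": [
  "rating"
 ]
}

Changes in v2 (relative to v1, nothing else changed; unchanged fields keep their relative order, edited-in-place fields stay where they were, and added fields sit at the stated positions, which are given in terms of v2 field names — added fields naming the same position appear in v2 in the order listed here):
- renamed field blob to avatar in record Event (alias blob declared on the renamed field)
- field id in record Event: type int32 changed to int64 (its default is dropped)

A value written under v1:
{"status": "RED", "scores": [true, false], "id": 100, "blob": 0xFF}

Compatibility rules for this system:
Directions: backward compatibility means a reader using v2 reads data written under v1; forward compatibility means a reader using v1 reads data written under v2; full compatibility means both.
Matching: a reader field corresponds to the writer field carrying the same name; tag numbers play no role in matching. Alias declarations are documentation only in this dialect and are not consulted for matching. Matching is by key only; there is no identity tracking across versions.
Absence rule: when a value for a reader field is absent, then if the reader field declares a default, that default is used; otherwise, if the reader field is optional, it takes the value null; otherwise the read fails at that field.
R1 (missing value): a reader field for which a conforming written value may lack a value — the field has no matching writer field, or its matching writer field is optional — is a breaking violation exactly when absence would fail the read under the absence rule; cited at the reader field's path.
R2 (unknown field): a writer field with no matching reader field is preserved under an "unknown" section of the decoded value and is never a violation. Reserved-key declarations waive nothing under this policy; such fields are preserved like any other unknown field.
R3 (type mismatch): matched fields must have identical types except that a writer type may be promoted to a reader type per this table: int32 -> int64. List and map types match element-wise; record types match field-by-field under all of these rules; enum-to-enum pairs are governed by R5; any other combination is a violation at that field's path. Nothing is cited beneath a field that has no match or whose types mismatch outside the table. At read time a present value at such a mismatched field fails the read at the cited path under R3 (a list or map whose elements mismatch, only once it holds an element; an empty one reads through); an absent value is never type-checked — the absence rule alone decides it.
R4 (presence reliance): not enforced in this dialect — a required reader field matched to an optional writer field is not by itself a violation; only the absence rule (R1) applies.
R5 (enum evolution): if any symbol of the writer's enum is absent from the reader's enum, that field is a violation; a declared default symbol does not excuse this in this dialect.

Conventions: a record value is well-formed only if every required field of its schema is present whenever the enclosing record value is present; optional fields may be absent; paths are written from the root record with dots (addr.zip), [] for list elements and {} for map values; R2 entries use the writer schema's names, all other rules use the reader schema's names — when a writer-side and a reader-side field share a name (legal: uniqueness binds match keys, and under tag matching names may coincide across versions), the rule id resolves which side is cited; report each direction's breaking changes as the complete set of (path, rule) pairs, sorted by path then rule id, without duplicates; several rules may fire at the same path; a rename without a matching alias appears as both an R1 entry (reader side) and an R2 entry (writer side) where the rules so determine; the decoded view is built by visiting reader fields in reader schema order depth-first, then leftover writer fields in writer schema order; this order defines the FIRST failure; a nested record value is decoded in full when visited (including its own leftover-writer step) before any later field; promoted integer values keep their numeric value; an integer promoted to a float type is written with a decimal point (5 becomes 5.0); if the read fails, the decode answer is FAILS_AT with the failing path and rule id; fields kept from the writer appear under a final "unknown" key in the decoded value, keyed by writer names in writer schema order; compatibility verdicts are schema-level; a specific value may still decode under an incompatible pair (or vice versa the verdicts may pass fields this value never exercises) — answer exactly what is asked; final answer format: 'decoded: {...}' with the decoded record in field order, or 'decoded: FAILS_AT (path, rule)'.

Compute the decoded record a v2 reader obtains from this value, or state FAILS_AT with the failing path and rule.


decoded: {"status": "RED", "scores": [true, false], "id": 100, "avatar": null, "unknown": {"blob": 0xFF}}

the writer's type comes first in each Event pair
migrating the Event value to v2:
  status := "RED"
  scores := [true, false]
  id := 100 (int32 -> int64)
  avatar := null (absent, optional -> null)
  writer blob: kept under "unknown"
  => decoded: {"status": "RED", "scores": [true, false], "id": 100, "avatar": null, "unknown": {"blob": 0xFF}}
remaining Event differences; none change what is asked:
  field id in record Event: type int32 changed to int64 (its default is dropped) -> a verdict-level change on Event — the shown value reads the same


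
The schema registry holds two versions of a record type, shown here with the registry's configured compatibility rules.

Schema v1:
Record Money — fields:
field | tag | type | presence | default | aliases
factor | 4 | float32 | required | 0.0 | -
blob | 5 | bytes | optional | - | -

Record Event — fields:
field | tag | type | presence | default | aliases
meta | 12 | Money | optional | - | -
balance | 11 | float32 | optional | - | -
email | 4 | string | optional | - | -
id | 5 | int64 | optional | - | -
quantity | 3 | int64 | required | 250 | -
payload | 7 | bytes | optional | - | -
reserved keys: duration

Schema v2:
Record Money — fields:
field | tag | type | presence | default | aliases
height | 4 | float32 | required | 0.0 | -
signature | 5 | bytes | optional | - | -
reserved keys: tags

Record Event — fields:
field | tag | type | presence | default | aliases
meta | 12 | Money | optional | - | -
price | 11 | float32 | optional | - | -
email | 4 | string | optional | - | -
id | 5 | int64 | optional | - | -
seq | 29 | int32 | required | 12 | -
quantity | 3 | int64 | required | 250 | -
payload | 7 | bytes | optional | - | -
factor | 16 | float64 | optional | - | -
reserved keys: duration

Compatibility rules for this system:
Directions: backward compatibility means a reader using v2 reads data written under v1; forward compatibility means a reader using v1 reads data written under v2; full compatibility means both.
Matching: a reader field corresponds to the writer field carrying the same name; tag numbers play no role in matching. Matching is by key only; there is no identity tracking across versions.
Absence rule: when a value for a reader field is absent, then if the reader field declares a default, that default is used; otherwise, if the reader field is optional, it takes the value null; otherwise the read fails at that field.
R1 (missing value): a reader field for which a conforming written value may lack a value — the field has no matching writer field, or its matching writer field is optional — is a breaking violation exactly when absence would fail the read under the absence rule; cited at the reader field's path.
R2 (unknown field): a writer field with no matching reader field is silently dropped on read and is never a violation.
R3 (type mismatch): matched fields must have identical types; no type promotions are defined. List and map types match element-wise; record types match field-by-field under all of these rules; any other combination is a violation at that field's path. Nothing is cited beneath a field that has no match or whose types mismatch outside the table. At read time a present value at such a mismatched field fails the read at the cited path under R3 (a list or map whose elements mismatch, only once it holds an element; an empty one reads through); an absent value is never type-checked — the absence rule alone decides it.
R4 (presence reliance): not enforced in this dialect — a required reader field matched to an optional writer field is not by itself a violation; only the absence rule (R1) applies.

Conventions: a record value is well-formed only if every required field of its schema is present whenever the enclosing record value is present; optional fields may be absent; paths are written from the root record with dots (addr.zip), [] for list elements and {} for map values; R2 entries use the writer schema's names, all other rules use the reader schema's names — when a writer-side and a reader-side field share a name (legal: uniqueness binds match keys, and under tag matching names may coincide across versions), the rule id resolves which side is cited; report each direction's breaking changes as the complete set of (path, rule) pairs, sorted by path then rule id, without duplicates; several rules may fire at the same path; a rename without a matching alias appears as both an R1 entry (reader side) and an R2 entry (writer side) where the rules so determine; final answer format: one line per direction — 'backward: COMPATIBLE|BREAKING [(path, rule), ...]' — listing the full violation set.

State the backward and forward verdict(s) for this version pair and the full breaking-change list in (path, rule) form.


backward: COMPATIBLE []; forward: COMPATIBLE []

the writer's type comes first in each Event pair
backward on Event — v2 reading data written by v1:
  Money -> Money, writer optional: meta aligns to meta
  price: no writer match
  string -> string, writer optional: email aligns to email
  int64 -> int64, writer optional: id aligns to id
  seq: no writer match
  int64 -> int64, writer required: quantity aligns to quantity
  bytes -> bytes, writer optional: payload aligns to payload
  factor: no writer match
  writer field balance has no reader counterpart
  meta.height: no writer match
  meta.signature: no writer match
  writer field meta.factor has no reader counterpart
  writer field meta.blob has no reader counterpart
  => no violations; backward on Event: COMPATIBLE
forward on Event — v1 reading data written by v2:
  Money -> Money, writer optional: meta aligns to meta
  balance: no writer match
  string -> string, writer optional: email aligns to email
  int64 -> int64, writer optional: id aligns to id
  int64 -> int64, writer required: quantity aligns to quantity
  bytes -> bytes, writer optional: payload aligns to payload
  writer field price has no reader counterpart
  writer field seq has no reader counterpart
  writer field factor has no reader counterpart
  meta.factor: no writer match
  meta.blob: no writer match
  writer field meta.height has no reader counterpart
  writer field meta.signature has no reader counterpart
  => no violations; forward on Event: COMPATIBLE


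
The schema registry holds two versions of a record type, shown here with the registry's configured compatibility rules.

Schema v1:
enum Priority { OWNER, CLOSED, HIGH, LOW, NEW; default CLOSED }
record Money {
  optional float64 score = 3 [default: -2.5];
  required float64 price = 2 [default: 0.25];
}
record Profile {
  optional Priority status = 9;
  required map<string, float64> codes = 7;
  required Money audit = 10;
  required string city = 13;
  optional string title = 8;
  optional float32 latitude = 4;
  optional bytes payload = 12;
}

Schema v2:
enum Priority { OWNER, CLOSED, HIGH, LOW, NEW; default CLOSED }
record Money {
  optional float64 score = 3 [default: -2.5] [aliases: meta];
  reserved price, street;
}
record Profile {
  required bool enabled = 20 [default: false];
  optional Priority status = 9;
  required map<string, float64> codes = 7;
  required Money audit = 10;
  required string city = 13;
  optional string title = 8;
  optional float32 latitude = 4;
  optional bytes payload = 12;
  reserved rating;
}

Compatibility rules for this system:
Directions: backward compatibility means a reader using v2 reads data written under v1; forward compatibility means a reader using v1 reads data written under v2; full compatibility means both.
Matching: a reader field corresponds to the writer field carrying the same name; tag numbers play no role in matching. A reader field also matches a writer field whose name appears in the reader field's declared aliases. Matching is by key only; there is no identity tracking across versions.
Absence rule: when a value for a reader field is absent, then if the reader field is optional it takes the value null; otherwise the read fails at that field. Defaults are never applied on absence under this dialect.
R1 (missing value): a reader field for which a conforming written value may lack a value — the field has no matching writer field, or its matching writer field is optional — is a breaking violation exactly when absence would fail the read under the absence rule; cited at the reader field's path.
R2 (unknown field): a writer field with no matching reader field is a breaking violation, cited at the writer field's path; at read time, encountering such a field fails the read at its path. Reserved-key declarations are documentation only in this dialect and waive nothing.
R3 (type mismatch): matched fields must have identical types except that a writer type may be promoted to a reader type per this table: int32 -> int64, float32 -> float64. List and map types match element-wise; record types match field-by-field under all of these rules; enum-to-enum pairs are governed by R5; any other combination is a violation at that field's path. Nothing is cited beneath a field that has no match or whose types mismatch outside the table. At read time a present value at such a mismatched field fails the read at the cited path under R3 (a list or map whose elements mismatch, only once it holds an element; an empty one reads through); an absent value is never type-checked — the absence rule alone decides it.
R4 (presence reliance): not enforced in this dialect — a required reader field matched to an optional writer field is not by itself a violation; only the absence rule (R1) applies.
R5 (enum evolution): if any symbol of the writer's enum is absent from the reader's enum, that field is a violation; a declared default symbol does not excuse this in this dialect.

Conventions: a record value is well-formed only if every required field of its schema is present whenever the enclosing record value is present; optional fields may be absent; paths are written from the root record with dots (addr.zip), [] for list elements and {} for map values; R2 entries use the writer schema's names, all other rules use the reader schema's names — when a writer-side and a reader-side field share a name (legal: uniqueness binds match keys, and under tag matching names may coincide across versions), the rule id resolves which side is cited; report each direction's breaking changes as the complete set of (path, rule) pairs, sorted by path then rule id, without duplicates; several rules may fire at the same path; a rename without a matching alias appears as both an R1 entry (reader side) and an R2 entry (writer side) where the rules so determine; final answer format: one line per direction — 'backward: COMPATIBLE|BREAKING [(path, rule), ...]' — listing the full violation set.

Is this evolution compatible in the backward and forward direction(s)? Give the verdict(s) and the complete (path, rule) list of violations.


backward: BREAKING [(audit.price, R2), (enabled, R1)]; forward: BREAKING [(audit.price, R1), (enabled, R2)]

each type pair in Profile: writer, then reader
backward on Profile — v2 reading data written by v1:
  enabled: no writer match
  writer optional, Priority -> Priority: reader status maps from writer status
  writer required, map<string, float64> -> map<string, float64>: reader codes maps from writer codes
  writer required, Money -> Money: reader audit maps from writer audit
  writer required, string -> string: reader city maps from writer city
  writer optional, string -> string: reader title maps from writer title
  writer optional, float32 -> float32: reader latitude maps from writer latitude
  writer optional, bytes -> bytes: reader payload maps from writer payload
  writer optional, float64 -> float64: reader audit.score maps from writer audit.score
  writer audit.price: unknown to reader
  violation R2 at audit.price
  violation R1 at enabled
  => backward: BREAKING (2)
forward on Profile — v1 reading data written by v2:
  writer optional, Priority -> Priority: reader status maps from writer status
  writer required, map<string, float64> -> map<string, float64>: reader codes maps from writer codes
  writer required, Money -> Money: reader audit maps from writer audit
  writer required, string -> string: reader city maps from writer city
  writer optional, string -> string: reader title maps from writer title
  writer optional, float32 -> float32: reader latitude maps from writer latitude
  writer optional, bytes -> bytes: reader payload maps from writer payload
  writer enabled: unknown to reader
  writer optional, float64 -> float64: reader audit.score maps from writer audit.score
  audit.price: no writer match
  violation R1 at audit.price
  violation R2 at enabled
  => forward: BREAKING (2)


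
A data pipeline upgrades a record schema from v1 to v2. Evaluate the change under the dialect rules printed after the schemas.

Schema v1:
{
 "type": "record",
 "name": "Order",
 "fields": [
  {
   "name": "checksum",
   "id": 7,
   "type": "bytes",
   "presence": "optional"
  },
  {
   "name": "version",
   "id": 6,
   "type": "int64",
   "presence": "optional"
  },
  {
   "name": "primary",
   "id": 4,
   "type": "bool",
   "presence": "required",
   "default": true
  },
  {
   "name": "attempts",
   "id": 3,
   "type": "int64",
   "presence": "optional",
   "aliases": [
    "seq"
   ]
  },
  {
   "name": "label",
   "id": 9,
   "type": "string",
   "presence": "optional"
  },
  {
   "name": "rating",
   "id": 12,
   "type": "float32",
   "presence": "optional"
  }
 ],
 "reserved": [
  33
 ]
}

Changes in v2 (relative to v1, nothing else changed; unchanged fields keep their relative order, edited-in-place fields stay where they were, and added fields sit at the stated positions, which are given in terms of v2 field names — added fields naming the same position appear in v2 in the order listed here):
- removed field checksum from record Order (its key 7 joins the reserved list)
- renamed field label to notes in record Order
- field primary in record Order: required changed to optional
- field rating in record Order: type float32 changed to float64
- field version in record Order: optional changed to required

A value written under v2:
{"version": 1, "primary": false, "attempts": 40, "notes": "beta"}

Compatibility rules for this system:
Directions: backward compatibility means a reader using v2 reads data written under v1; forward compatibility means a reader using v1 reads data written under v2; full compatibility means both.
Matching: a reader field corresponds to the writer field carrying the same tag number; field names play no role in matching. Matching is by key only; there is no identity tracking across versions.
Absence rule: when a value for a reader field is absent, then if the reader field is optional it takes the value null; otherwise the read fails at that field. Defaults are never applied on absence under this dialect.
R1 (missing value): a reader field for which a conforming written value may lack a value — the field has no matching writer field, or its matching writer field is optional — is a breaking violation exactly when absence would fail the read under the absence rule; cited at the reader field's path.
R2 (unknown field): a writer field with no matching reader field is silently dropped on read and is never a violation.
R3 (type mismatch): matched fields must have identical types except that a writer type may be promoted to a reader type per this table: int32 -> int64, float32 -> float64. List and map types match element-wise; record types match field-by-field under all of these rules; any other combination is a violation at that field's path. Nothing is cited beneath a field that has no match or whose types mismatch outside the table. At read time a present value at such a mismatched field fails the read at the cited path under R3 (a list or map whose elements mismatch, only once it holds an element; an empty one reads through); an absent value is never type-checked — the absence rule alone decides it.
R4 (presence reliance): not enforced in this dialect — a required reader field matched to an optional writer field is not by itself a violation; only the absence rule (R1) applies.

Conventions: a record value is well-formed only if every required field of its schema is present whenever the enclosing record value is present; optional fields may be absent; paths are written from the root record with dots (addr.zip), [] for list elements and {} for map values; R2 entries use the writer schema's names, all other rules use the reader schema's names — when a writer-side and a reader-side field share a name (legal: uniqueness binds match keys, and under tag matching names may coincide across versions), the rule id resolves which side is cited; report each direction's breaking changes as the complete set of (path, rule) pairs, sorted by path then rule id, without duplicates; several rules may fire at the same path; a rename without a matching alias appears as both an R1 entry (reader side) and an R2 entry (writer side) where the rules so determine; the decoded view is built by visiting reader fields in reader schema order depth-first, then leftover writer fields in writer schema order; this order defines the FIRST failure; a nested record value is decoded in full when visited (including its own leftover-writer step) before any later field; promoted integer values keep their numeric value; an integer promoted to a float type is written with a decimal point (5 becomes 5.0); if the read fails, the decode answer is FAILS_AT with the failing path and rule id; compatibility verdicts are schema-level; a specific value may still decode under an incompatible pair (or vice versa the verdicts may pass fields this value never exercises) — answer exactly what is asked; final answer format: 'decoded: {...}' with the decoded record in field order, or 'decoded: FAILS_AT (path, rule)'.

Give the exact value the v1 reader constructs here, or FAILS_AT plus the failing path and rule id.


decoded: {"checksum": null, "version": 1, "primary": false, "attempts": 40, "label": "beta", "rating": null}

in Order below, arrows point writer -> reader
migrating the Order value to v1:
  checksum := null (not supplied -> null)
  version := 1
  primary := false
  attempts := 40
  label := "beta" (from writer notes)
  rating := null (not supplied -> null)
  => decoded: {"checksum": null, "version": 1, "primary": false, "attempts": 40, "label": "beta", "rating": null}
ruling out the remaining Order differences:
  removed field checksum from record Order (its key 7 joins the reserved list) -> no rule fires on it and the decoded Order view is identical with or without it
  renamed field label to notes in record Order -> no rule fires on it and the decoded Order view is identical with or without it
  field primary in record Order: required changed to optional -> affects the rule determinations only; this particular Order value decodes identically
  field rating in record Order: type float32 changed to float64 -> affects the rule determinations only; this particular Order value decodes identically
  field version in record Order: optional changed to required -> affects the rule determinations only; this particular Order value decodes identically


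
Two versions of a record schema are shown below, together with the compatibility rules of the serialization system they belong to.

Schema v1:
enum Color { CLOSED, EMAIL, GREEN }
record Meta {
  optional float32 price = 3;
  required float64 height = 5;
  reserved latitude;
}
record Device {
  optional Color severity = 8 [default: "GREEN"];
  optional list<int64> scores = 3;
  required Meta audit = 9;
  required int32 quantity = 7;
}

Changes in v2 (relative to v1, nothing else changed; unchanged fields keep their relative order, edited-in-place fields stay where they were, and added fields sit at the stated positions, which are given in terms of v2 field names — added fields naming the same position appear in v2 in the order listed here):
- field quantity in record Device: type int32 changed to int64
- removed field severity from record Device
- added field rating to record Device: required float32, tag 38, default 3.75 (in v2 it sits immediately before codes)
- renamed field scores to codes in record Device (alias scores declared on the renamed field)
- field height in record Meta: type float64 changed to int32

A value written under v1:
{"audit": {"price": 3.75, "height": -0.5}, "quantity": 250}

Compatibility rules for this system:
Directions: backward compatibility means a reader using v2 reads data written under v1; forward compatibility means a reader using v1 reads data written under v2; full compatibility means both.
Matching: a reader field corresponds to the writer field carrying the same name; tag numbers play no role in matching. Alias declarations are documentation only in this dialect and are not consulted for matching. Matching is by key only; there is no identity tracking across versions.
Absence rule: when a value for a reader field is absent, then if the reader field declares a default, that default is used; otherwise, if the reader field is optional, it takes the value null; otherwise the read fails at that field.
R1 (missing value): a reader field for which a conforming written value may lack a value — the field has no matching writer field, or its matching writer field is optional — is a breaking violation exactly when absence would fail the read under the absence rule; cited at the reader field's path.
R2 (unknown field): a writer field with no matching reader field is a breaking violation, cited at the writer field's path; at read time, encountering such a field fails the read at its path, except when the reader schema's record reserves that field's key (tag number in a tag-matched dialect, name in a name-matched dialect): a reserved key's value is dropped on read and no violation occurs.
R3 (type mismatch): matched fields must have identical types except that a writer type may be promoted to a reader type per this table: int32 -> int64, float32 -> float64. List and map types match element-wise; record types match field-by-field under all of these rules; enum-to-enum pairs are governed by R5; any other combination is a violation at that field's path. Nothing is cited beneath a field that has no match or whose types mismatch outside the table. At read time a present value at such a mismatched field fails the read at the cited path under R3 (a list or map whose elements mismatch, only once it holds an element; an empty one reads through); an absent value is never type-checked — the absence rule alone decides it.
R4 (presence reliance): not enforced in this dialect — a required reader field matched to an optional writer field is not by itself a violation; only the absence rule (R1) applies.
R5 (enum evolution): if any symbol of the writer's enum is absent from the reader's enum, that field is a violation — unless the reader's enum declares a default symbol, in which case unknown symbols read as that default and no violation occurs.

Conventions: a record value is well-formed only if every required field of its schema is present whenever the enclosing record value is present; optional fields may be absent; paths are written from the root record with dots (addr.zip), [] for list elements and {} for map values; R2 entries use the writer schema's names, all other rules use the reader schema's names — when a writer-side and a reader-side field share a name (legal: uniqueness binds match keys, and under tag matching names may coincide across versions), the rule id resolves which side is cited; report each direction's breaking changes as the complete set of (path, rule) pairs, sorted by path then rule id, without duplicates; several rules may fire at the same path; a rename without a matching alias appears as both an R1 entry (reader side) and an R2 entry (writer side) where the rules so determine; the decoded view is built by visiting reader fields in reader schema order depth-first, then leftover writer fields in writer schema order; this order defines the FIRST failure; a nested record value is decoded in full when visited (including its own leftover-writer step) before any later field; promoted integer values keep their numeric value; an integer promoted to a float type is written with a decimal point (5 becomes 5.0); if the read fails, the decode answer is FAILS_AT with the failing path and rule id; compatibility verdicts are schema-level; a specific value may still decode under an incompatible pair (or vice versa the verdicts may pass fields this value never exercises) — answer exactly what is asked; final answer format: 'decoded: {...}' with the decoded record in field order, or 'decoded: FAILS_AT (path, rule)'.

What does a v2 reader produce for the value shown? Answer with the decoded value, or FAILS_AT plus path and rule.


each type pair in Device: writer, then reader
decode (reader v2):
  rating := 3.75 (no value, default fills)
  codes := null (not supplied -> null)
  audit.price := 3.75
  read fails at audit.height under R3
  => FAILS_AT (audit.height, R3)
ruling out the remaining Device differences:
  field quantity in record Device: type int32 changed to int64 -> affects the rule determinations only; this particular Device value decodes identically
  removed field severity from record Device -> affects the rule determinations only; this particular Device value decodes identically
  added field rating to record Device: required float32, tag 38, default 3.75 (in v2 it sits immediately before codes) -> affects the rule determinations only; this particular Device value decodes identically
  renamed field scores to codes in record Device (alias scores declared on the renamed field) -> affects the rule determinations only; this particular Device value decodes identically

decoded: FAILS_AT (audit.height, R3)


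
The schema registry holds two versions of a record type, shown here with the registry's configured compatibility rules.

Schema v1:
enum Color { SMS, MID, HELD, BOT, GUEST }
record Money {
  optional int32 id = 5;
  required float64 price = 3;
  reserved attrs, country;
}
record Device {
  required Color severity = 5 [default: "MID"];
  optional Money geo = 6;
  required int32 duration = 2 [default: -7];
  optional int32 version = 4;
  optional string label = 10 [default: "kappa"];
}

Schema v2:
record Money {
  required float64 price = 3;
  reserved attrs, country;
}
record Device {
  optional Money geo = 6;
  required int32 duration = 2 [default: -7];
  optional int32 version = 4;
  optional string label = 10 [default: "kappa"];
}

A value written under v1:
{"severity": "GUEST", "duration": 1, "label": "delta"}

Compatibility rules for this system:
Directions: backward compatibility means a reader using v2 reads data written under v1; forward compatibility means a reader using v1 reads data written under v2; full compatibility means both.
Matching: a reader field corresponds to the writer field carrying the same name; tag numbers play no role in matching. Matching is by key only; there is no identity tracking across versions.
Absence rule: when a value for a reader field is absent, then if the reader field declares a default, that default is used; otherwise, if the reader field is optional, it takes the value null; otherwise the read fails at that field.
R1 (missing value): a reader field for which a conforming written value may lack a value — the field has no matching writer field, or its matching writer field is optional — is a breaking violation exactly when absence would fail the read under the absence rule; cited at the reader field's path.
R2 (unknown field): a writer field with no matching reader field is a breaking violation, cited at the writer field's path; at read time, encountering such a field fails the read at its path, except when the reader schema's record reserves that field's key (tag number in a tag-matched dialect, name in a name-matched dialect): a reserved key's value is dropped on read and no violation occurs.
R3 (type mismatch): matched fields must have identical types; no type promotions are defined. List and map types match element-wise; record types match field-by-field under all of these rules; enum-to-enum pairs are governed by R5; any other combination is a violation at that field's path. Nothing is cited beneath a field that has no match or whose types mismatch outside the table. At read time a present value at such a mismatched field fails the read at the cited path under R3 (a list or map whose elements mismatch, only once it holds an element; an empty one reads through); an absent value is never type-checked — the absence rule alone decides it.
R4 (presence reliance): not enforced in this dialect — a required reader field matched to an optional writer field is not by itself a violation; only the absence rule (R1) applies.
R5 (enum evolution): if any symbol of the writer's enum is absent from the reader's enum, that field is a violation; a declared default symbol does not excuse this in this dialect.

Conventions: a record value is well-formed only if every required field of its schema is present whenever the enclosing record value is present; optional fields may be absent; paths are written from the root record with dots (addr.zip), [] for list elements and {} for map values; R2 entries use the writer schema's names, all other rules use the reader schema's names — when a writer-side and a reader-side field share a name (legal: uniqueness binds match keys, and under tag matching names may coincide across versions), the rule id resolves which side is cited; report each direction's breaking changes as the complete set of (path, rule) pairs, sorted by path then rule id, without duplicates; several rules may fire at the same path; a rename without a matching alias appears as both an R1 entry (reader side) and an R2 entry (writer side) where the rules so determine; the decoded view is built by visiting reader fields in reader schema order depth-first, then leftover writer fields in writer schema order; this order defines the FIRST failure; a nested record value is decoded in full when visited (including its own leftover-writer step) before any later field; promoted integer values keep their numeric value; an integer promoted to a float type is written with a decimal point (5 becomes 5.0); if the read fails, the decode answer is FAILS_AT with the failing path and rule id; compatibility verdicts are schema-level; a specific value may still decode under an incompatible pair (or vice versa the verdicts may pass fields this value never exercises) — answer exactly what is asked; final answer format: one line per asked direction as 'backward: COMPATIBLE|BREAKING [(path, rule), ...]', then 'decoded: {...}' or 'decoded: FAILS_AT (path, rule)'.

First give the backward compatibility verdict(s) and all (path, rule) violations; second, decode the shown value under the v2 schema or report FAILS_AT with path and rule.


backward: BREAKING [(geo.id, R2), (severity, R2)]; decoded: FAILS_AT (severity, R2)

arrows below run writer -> reader for Device
backward analysis of Device with v2 as reader and v1 as writer:
  geo: paired with writer geo (Money -> Money; writer optional)
  duration: paired with writer duration (int32 -> int32; writer required)
  version: paired with writer version (int32 -> int32; writer optional)
  label: paired with writer label (string -> string; writer optional)
  writer field severity has no reader counterpart
  geo.price: paired with writer geo.price (float64 -> float64; writer required)
  writer field geo.id has no reader counterpart
  breaking: (geo.id, R2)
  breaking: (severity, R2)
  => 2 violation(s): backward is BREAKING for Device
decode (reader v2):
  geo := null (not supplied -> null)
  duration := 1
  version := null (not supplied -> null)
  label := "delta"
  read fails at severity under R2 (unknown field)
  => FAILS_AT (severity, R2)


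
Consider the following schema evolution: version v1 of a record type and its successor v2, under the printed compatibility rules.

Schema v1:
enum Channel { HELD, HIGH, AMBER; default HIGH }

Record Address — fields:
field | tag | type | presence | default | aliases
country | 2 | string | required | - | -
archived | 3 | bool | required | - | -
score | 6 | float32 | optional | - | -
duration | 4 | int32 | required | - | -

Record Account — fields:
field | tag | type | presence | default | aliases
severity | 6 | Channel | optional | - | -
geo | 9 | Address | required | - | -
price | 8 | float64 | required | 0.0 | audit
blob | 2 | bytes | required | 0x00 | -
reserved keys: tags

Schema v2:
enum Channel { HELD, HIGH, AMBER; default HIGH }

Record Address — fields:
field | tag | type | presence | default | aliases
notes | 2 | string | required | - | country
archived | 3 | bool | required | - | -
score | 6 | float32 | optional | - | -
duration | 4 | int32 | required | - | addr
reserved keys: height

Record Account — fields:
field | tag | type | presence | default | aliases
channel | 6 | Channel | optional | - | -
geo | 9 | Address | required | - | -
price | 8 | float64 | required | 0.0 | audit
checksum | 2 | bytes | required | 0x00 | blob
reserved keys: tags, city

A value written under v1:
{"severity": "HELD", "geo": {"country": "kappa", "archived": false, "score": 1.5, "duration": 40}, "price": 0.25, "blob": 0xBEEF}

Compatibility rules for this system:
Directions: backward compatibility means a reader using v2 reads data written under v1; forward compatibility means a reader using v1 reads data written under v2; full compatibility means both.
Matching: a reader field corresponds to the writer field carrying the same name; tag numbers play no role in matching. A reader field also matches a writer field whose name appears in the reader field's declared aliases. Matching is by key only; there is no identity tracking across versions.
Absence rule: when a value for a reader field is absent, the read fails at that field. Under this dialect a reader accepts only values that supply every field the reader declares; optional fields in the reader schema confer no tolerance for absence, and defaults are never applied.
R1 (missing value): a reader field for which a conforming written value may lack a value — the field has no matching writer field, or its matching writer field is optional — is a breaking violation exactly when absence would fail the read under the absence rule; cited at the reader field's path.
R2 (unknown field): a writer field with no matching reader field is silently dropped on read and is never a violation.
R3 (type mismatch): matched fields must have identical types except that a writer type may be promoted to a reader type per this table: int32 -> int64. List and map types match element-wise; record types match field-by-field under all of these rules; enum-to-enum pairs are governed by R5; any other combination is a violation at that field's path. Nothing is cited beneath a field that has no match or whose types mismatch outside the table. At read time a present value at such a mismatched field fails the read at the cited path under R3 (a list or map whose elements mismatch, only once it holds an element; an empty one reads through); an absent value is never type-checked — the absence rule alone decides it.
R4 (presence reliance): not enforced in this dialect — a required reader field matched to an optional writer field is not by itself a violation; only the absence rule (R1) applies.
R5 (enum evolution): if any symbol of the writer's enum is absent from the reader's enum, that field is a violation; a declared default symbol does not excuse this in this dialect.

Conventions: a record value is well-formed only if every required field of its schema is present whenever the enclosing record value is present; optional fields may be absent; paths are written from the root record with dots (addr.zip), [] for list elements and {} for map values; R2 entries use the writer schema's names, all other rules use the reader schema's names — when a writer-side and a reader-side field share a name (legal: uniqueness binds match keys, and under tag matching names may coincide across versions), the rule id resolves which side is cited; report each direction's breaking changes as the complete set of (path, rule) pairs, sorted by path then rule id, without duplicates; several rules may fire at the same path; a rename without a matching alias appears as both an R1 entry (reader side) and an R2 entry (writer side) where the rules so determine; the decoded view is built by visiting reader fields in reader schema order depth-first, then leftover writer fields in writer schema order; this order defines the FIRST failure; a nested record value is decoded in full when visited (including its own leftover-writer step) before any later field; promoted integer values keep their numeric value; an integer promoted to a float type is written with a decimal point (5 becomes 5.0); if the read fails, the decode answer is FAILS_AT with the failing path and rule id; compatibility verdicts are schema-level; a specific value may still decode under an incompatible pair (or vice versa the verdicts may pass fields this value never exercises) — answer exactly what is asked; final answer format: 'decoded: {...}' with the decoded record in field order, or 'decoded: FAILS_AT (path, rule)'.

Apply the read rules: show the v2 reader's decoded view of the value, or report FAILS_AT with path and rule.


decoded: FAILS_AT (channel, R1)

arrows below run writer -> reader for Account
decode (reader v2):
  read fails at channel under R1 (no fill)
  => FAILS_AT (channel, R1)
checking off the Account differences that do not matter here:
  renamed field blob to checksum in record Account (alias blob declared on the renamed field) -> affects the rule determinations only; this particular Account value decodes identically
  renamed field country to notes in record Address (alias country declared on the renamed field) -> affects the rule determinations only; this particular Account value decodes identically
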